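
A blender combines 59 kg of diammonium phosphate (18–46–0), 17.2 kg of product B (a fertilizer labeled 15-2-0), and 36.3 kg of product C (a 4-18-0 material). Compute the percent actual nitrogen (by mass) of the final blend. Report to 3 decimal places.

13.024% N

Total mass = 59 + 17.2 + 36.3 = 112.5 kg.
N mass = 18%×59 + 15%×17.2 + 4%×36.3 = 14.652 kg.
% N = 14.652 / 112.5 = 13.024%.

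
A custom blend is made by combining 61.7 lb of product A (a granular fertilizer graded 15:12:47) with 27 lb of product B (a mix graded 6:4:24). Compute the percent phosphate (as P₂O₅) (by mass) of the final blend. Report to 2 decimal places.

Total mass = 61.7 + 27 = 88.7 lb.
P₂O₅ mass = 12%×61.7 + 4%×27 = 8.484 lb.
% P₂O₅ = 8.484 / 88.7 = 9.56483%.

9.56% P₂O₅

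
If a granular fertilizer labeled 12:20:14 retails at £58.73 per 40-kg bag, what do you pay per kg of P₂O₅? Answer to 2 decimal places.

P₂O₅ in bag = 40 × 20% = 8 kg.
Cost per kg P₂O₅ = £58.73 / 8 = £7.3412.

£7.34 per kg P₂O₅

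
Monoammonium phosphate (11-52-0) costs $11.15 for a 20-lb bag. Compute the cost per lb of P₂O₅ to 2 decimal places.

$1.07 per lb P₂O₅

P₂O₅ in bag = 20 × 52% = 10.4 lb.
Cost per lb P₂O₅ = $11.15 / 10.4 = $1.0721.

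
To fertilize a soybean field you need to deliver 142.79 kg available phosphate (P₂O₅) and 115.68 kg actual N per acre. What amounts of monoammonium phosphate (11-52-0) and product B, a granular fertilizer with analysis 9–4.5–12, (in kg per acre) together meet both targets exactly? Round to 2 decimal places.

With a, b = kg per acre of monoammonium phosphate and product B:
P₂O₅: 0.52·a + 0.045·b = 142.79
N: 0.11·a + 0.09·b = 115.68
From row1: a = (142.79 − 0.045·b) / 0.52.
Into row2: 0.11·(142.79 − 0.045·b)/0.52 + 0.09·b = 115.68 → b = 1062.048, a = 182.688.

182.69 kg monoammonium phosphate, 1062.05 kg product B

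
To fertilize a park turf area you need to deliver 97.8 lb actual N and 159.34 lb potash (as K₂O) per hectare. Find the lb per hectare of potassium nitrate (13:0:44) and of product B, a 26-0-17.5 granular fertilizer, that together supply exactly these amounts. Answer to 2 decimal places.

265.29 lb potassium nitrate, 243.51 lb product B

Let a = lb of potassium nitrate, b = lb of product B (per hectare).
N: 0.13·a + 0.26·b = 97.8
K₂O: 0.44·a + 0.175·b = 159.34
Solving simultaneously: a = 265.285, b = 243.511.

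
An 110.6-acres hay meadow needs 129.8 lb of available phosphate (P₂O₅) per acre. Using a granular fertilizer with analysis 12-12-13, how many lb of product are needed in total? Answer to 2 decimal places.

119632.33 lb

Product per acre = 129.8 / 12% = 1081.67 lb.
Total product = 1081.67 × 110.6 = 119632.333 lb.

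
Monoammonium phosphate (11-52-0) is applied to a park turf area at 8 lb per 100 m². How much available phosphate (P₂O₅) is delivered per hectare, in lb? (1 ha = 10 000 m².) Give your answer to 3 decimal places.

P₂O₅ per 100 m² = 8 × 52% = 4.16 lb.
Convert to per hectare: 4.16 × 100 = 416 lb.

416.000 lb P₂O₅ per hectare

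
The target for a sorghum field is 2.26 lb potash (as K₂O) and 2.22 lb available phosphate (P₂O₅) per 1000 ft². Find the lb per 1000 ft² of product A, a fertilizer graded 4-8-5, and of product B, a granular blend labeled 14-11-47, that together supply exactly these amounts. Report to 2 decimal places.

Per-1000 ft² balance (a = product A, b = product B):
K₂O: 0.05·a + 0.47·b = 2.26
P₂O₅: 0.08·a + 0.11·b = 2.22
Eliminate a: (row1) − 0.05/0.08·(row2) → 0.40125·b = 0.8725, so b = 2.17445.
Back-substitute: a = (2.26 − 0.47·2.17445) / 0.05 = 24.7601.

24.76 lb product A, 2.17 lb product B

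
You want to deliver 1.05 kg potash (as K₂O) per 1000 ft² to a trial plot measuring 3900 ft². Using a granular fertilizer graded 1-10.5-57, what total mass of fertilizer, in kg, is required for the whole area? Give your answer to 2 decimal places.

Product per 1000 ft² = 1.05 / 57% = 1.84211 kg.
Total product = 1.84211 × 3900 / 1000 = 7.18421 kg.

7.18 kg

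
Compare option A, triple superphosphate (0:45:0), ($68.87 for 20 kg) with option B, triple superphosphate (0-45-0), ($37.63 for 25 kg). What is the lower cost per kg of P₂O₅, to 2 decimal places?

option A: P₂O₅ per bag = 20 × 45% = 9 kg; cost = 68.87 / 9 = $7.6522/kg P₂O₅.
option B: P₂O₅ per bag = 25 × 45% = 11.25 kg; cost = 37.63 / 11.25 = $3.3449/kg P₂O₅.
option B is cheaper.

$3.34 per kg P₂O₅ (option B)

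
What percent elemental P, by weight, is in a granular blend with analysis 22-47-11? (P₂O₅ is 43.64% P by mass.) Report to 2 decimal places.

%P = 47 × 0.4364 = 20.5108%.

20.51% P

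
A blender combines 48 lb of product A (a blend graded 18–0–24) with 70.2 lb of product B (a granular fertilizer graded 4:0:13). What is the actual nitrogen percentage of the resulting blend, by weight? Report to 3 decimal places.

Total mass = 48 + 70.2 = 118.2 lb.
N mass = 18%×48 + 4%×70.2 = 11.448 lb.
% N = 11.448 / 118.2 = 9.68528%.

9.685% N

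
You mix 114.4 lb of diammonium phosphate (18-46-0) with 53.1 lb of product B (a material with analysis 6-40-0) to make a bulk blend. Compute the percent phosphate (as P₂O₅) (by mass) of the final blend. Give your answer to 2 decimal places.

44.10% P₂O₅

Total mass = 114.4 + 53.1 = 167.5 lb.
P₂O₅ mass = 46%×114.4 + 40%×53.1 = 73.864 lb.
% P₂O₅ = 73.864 / 167.5 = 44.0979%.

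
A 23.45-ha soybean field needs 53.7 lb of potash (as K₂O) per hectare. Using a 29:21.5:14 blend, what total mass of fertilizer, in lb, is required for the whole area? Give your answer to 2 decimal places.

8994.75 lb

Product per hectare = 53.7 / 14% = 383.571 lb.
Total product = 383.571 × 23.45 = 8994.75 lb.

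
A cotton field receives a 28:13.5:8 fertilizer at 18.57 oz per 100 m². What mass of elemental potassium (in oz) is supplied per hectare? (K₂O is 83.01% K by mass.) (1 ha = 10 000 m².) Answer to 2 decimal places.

K₂O per 100 m² = 18.57 × 8% = 1.4856 oz.
Elemental K = 1.4856 × 0.8301 = 1.2332 oz per 100 m².
Convert to per hectare: 1.2332 × 100 = 123.3197 oz.

123.32 oz K per hectare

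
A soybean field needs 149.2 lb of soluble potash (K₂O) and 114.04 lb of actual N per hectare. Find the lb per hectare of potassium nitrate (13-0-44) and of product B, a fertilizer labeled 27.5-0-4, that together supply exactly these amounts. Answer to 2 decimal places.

Let a = lb of potassium nitrate, b = lb of product B (per hectare).
K₂O: 0.44·a + 0.04·b = 149.2
N: 0.13·a + 0.275·b = 114.04
From row1: a = (149.2 − 0.04·b) / 0.44.
Into row2: 0.13·(149.2 − 0.04·b)/0.44 + 0.275·b = 114.04 → b = 265.817, a = 314.926.

314.93 lb potassium nitrate, 265.82 lb product B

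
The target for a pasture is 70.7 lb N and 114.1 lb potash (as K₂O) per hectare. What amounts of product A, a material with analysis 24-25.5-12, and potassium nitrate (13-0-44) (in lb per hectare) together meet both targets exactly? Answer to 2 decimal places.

With a, b = lb per hectare of product A and potassium nitrate:
N: 0.24·a + 0.13·b = 70.7
K₂O: 0.12·a + 0.44·b = 114.1
Solving simultaneously: a = 180.833, b = 210.

180.83 lb product A, 210.00 lb potassium nitrate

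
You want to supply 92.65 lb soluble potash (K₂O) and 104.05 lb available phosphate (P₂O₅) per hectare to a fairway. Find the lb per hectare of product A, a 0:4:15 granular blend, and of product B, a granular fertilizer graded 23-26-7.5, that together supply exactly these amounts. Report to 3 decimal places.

Per-hectare balance (a = product A, b = product B):
K₂O: 0.15·a + 0.075·b = 92.65
P₂O₅: 0.04·a + 0.26·b = 104.05
Eliminate b: (row1) − 0.075/0.26·(row2) → 0.138462·a = 62.6356, so a = 452.3681.
Then b = (104.05 − 0.04·452.3681) / 0.26 = 330.5972.

452.368 lb product A, 330.597 lb product B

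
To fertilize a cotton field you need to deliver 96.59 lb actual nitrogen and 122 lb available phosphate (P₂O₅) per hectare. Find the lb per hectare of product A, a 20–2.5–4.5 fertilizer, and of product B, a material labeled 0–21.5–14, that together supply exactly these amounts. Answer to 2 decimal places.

482.95 lb product A, 511.28 lb product B

Let a = lb of product A, b = lb of product B (per hectare).
N: 0.2·a + 0·b = 96.59
P₂O₅: 0.025·a + 0.215·b = 122
Eliminate b: (row1) − 0/0.215·(row2) → 0.2·a = 96.59, so a = 482.95.
Then b = (122 − 0.025·482.95) / 0.215 = 511.2849.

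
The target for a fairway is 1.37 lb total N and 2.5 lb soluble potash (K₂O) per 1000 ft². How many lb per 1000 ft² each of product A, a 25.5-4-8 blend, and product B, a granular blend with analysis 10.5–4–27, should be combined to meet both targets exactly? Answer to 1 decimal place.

1.8 lb product A, 8.7 lb product B

Per-1000 ft² balance (a = product A, b = product B):
N: 0.255·a + 0.105·b = 1.37
K₂O: 0.08·a + 0.27·b = 2.5
Solving simultaneously: a = 1.77667, b = 8.73284.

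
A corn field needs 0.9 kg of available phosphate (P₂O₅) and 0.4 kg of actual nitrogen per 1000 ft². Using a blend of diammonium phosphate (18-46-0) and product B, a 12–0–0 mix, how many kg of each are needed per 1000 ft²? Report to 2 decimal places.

1.96 kg diammonium phosphate, 0.40 kg product B

Let a = kg of diammonium phosphate, b = kg of product B (per 1000 ft²).
P₂O₅: 0.46·a + 0·b = 0.9
N: 0.18·a + 0.12·b = 0.4
Solving simultaneously: a = 1.95652, b = 0.398551.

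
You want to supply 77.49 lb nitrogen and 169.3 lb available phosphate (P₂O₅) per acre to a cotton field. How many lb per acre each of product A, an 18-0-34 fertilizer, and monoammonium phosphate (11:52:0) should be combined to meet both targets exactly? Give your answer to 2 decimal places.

231.54 lb product A, 325.58 lb monoammonium phosphate

With a, b = lb per acre of product A and monoammonium phosphate:
N: 0.18·a + 0.11·b = 77.49
P₂O₅: 0·a + 0.52·b = 169.3
Solving simultaneously: a = 231.536, b = 325.577.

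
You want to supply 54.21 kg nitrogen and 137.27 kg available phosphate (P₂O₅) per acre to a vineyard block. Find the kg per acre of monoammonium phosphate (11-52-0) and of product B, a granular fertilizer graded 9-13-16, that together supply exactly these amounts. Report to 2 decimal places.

163.29 kg monoammonium phosphate, 402.75 kg product B

Let a = kg of monoammonium phosphate, b = kg of product B (per acre).
N: 0.11·a + 0.09·b = 54.21
P₂O₅: 0.52·a + 0.13·b = 137.27
Eliminate b: (row1) − 0.09/0.13·(row2) → -0.25·a = -40.8231, so a = 163.292.
Then b = (137.27 − 0.52·163.292) / 0.13 = 402.754.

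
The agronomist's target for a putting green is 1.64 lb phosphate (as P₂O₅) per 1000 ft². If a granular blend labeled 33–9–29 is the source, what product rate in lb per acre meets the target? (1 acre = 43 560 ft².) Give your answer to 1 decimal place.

793.8 lb of product per acre

Product per 1000 ft² = 1.64 / 9% = 18.2222 lb.
Convert to per acre: 18.2222 × 43.56 = 793.76 lb.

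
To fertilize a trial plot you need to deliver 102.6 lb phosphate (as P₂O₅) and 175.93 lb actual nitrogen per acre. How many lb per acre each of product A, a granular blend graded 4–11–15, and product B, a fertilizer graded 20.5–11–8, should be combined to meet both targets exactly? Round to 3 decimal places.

92.601 lb product A, 840.127 lb product B

Let a = lb of product A, b = lb of product B (per acre).
P₂O₅: 0.11·a + 0.11·b = 102.6
N: 0.04·a + 0.205·b = 175.93
Eliminate b: (row1) − 0.11/0.205·(row2) → 0.0885366·a = 8.19854, so a = 92.6006.
Then b = (175.93 − 0.04·92.6006) / 0.205 = 840.1267.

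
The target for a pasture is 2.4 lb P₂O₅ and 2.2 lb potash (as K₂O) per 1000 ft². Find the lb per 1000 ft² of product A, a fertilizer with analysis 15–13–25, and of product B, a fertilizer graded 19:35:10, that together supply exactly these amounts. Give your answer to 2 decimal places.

Let a = lb of product A, b = lb of product B (per 1000 ft²).
P₂O₅: 0.13·a + 0.35·b = 2.4
K₂O: 0.25·a + 0.1·b = 2.2
Solving simultaneously: a = 7.11409, b = 4.21477.

7.11 lb product A, 4.21 lb product B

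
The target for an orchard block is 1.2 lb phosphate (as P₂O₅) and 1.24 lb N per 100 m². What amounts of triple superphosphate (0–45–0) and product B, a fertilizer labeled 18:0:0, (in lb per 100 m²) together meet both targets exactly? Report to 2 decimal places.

2.67 lb triple superphosphate, 6.89 lb product B

Let a = lb of triple superphosphate, b = lb of product B (per 100 m²).
P₂O₅: 0.45·a + 0·b = 1.2
N: 0·a + 0.18·b = 1.24
Solving simultaneously: a = 2.66667, b = 6.88889.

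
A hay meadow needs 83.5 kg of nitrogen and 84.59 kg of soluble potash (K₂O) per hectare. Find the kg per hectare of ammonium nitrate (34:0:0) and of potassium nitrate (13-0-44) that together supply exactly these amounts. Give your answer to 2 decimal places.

Per-hectare balance (a = ammonium nitrate, b = potassium nitrate):
N: 0.34·a + 0.13·b = 83.5
K₂O: 0·a + 0.44·b = 84.59
Solving simultaneously: a = 172.081, b = 192.25.

172.08 kg ammonium nitrate, 192.25 kg potassium nitrate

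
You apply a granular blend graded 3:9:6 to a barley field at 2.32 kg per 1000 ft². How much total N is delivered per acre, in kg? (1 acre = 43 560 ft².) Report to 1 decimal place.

3.0 kg N per acre

nitrogen per 1000 ft² = 2.32 × 3% = 0.0696 kg.
Convert to per acre: 0.0696 × 43.56 = 3.03178 kg.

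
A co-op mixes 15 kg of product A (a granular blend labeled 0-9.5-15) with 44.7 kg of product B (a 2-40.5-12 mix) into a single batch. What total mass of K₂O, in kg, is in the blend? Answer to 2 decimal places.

7.61 kg K₂O

K₂O mass = 15%×15 + 12%×44.7 = 7.614 kg.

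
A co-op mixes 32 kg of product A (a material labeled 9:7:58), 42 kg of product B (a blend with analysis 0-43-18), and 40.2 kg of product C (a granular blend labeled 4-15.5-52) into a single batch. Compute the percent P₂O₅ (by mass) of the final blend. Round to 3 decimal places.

23.232% P₂O₅

Total mass = 32 + 42 + 40.2 = 114.2 kg.
P₂O₅ mass = 7%×32 + 43%×42 + 15.5%×40.2 = 26.531 kg.
% P₂O₅ = 26.531 / 114.2 = 23.23205%.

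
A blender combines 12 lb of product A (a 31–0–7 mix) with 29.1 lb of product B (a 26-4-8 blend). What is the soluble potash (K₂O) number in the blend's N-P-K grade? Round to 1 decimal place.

7.7% K₂O

Total mass = 12 + 29.1 = 41.1 lb.
K₂O mass = 7%×12 + 8%×29.1 = 3.168 lb.
% K₂O = 3.168 / 41.1 = 7.70803%.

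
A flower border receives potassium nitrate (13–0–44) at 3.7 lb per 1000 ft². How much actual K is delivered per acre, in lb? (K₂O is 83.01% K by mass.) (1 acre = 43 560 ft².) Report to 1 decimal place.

K₂O per 1000 ft² = 3.7 × 44% = 1.628 lb.
Elemental K = 1.628 × 0.8301 = 1.3514 lb per 1000 ft².
Convert to per acre: 1.3514 × 43.56 = 58.8671 lb.

58.9 lb K per acre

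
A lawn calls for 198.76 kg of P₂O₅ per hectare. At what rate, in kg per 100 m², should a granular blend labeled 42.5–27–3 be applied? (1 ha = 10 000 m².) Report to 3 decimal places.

7.361 kg of product per hundred sq m

Product per hectare = 198.76 / 27% = 736.148 kg.
Convert to per 100 m²: 736.148 × 0.01 = 7.36148 kg.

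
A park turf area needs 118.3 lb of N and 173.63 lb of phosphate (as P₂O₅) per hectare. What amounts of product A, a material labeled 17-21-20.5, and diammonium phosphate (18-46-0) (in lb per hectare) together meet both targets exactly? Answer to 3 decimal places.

573.381 lb product A, 115.696 lb diammonium phosphate

Let a = lb of product A, b = lb of diammonium phosphate (per hectare).
N: 0.17·a + 0.18·b = 118.3
P₂O₅: 0.21·a + 0.46·b = 173.63
Eliminate a: (row1) − 0.17/0.21·(row2) → -0.192381·b = -22.2576, so b = 115.6955.
Back-substitute: a = (118.3 − 0.18·115.6955) / 0.17 = 573.3812.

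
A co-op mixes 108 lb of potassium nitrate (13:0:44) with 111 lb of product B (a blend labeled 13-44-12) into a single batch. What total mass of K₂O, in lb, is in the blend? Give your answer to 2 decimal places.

K₂O mass = 44%×108 + 12%×111 = 60.84 lb.

60.84 lb K₂O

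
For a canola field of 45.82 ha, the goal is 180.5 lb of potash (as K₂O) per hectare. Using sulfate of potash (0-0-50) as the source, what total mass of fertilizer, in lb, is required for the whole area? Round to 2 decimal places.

16541.02 lb

Product per hectare = 180.5 / 50% = 361 lb.
Total product = 361 × 45.82 = 16541.02 lb.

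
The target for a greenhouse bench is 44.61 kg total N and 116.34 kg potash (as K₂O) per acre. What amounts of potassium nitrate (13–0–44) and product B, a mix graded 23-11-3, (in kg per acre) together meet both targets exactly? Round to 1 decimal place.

261.3 kg potassium nitrate, 46.3 kg product B

Per-acre balance (a = potassium nitrate, b = product B):
N: 0.13·a + 0.23·b = 44.61
K₂O: 0.44·a + 0.03·b = 116.34
Eliminate b: (row1) − 0.23/0.03·(row2) → -3.24333·a = -847.33, so a = 261.253.
Then b = (116.34 − 0.44·261.253) / 0.03 = 46.2919.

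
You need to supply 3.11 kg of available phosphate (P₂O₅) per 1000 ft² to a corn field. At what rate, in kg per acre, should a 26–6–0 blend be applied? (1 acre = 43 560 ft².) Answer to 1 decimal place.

Product per 1000 ft² = 3.11 / 6% = 51.8333 kg.
Convert to per acre: 51.8333 × 43.56 = 2257.86 kg.

2257.9 kg of product per acre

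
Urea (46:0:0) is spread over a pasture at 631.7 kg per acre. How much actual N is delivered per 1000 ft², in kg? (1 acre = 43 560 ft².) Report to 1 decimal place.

6.7 kg N per thousand sq ft

nitrogen per acre = 631.7 × 46% = 290.582 kg.
Convert to per 1000 ft²: 290.582 × 0.0229568 = 6.67084 kg.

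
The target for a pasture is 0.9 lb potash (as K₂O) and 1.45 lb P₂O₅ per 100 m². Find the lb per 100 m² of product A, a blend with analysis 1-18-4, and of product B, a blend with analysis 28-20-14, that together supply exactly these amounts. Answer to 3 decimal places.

With a, b = lb per 100 m² of product A and product B:
K₂O: 0.04·a + 0.14·b = 0.9
P₂O₅: 0.18·a + 0.2·b = 1.45
From row1: a = (0.9 − 0.14·b) / 0.04.
Into row2: 0.18·(0.9 − 0.14·b)/0.04 + 0.2·b = 1.45 → b = 6.04651, a = 1.33721.

1.337 lb product A, 6.047 lb product B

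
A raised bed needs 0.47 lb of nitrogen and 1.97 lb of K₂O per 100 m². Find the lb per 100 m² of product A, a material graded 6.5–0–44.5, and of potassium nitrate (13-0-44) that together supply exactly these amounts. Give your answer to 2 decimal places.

Per-100 m² balance (a = product A, b = potassium nitrate):
N: 0.065·a + 0.13·b = 0.47
K₂O: 0.445·a + 0.44·b = 1.97
Eliminate a: (row1) − 0.065/0.445·(row2) → 0.0657303·b = 0.182247, so b = 2.77265.
Back-substitute: a = (0.47 − 0.13·2.77265) / 0.065 = 1.68547.

1.69 lb product A, 2.77 lb potassium nitrate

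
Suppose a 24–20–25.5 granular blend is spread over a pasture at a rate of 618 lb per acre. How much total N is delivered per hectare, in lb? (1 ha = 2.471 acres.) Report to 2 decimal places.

nitrogen per acre = 618 × 24% = 148.32 lb.
Convert to per hectare: 148.32 × 2.471 = 366.499 lb.

366.50 lb N per hectare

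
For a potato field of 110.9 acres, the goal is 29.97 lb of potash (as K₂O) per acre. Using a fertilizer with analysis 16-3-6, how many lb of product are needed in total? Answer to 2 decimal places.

55394.55 lb

Product per acre = 29.97 / 6% = 499.5 lb.
Total product = 499.5 × 110.9 = 55394.55 lb.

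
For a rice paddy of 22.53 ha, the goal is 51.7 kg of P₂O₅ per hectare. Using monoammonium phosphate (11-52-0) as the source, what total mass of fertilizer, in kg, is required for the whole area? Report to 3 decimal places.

Product per hectare = 51.7 / 52% = 99.4231 kg.
Total product = 99.4231 × 22.53 = 2240.0019 kg.

2240.002 kg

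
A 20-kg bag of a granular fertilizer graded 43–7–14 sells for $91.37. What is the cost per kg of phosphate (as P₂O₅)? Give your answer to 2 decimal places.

$65.26 per kg P₂O₅

P₂O₅ in bag = 20 × 7% = 1.4 kg.
Cost per kg P₂O₅ = $91.37 / 1.4 = $65.2643.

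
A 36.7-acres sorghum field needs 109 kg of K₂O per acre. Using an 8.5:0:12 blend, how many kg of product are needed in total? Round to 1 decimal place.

33335.8 kg

Product per acre = 109 / 12% = 908.333 kg.
Total product = 908.333 × 36.7 = 33335.83 kg.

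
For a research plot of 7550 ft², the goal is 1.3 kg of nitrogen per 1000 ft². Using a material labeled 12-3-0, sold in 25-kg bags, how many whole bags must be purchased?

4 bags

Product per 1000 ft² = 1.3 / 12% = 10.8333 kg.
Total product = 10.8333 × 7550 / 1000 = 81.7917 kg.
Bags = ⌈81.7917 / 25⌉ = 4.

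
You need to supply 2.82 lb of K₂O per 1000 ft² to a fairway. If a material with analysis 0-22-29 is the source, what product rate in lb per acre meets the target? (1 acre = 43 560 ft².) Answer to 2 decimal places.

Product per 1000 ft² = 2.82 / 29% = 9.72414 lb.
Convert to per acre: 9.72414 × 43.56 = 423.583 lb.

423.58 lb of product per acre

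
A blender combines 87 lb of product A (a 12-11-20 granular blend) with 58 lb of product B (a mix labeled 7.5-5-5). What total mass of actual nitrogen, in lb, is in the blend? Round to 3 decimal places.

N mass = 12%×87 + 7.5%×58 = 14.79 lb.

14.790 lb N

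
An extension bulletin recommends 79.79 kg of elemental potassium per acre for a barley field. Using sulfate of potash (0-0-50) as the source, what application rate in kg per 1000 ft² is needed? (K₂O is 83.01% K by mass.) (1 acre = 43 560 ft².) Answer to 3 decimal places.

As K₂O: 79.79 / 0.8301 = 96.1209 kg per acre.
Product per acre = 96.1209 / 50% = 192.242 kg.
Convert to per 1000 ft²: 192.242 × 0.0229568 = 4.41327 kg.

4.413 kg of product per thousand sq ft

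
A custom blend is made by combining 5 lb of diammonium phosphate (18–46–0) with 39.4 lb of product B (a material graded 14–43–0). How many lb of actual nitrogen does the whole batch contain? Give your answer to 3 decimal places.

6.416 lb N

N mass = 18%×5 + 14%×39.4 = 6.416 lb.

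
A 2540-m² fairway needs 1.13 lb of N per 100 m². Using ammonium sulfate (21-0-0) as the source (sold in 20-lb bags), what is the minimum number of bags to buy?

7 bags

Product per 100 m² = 1.13 / 21% = 5.38095 lb.
Total product = 5.38095 × 2540 / 100 = 136.676 lb.
Bags = ⌈136.676 / 20⌉ = 7.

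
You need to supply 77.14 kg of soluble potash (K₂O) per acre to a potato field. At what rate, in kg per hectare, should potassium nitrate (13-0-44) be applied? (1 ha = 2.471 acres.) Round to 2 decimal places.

433.21 kg of product per hectare

Product per acre = 77.14 / 44% = 175.318 kg.
Convert to per hectare: 175.318 × 2.471 = 433.211 kg.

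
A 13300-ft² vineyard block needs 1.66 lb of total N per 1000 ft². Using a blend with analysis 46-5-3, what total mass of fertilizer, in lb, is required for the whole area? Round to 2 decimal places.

48.00 lb

Product per 1000 ft² = 1.66 / 46% = 3.6087 lb.
Total product = 3.6087 × 13300 / 1000 = 47.9957 lb.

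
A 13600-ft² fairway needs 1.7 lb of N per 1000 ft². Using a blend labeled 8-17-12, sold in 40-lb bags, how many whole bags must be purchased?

8 bags

Product per 1000 ft² = 1.7 / 8% = 21.25 lb.
Total product = 21.25 × 13600 / 1000 = 289 lb.
Bags = ⌈289 / 40⌉ = 8.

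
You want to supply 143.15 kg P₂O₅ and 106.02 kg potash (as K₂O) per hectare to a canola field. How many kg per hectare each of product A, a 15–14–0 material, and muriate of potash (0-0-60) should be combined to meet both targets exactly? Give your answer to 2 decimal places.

1022.50 kg product A, 176.70 kg muriate of potash

Per-hectare balance (a = product A, b = muriate of potash):
P₂O₅: 0.14·a + 0·b = 143.15
K₂O: 0·a + 0.6·b = 106.02
Solving simultaneously: a = 1022.5, b = 176.7.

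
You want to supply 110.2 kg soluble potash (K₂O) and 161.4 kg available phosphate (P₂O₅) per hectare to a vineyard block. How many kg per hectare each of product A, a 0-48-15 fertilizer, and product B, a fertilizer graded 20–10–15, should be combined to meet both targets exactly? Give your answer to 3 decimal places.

With a, b = kg per hectare of product A and product B:
K₂O: 0.15·a + 0.15·b = 110.2
P₂O₅: 0.48·a + 0.1·b = 161.4
Eliminate a: (row1) − 0.15/0.48·(row2) → 0.11875·b = 59.7625, so b = 503.2632.
Back-substitute: a = (110.2 − 0.15·503.2632) / 0.15 = 231.4035.

231.404 kg product A, 503.263 kg product B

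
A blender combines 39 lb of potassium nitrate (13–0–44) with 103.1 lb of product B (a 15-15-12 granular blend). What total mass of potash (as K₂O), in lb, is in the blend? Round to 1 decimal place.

K₂O mass = 44%×39 + 12%×103.1 = 29.532 lb.

29.5 lb K₂O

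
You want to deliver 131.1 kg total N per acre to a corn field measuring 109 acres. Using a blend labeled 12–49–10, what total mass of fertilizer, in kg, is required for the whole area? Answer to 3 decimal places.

119082.500 kg

Product per acre = 131.1 / 12% = 1092.5 kg.
Total product = 1092.5 × 109 = 119082.5 kg.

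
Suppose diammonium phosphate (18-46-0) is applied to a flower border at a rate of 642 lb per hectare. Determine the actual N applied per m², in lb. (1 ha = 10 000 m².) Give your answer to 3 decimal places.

0.012 lb N per sq m

nitrogen per hectare = 642 × 18% = 115.56 lb.
Convert to per m²: 115.56 × 0.0001 = 0.011556 lb.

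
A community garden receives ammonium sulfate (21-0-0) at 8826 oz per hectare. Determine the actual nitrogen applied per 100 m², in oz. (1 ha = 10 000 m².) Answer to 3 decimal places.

nitrogen per hectare = 8826 × 21% = 1853.46 oz.
Convert to per 100 m²: 1853.46 × 0.01 = 18.5346 oz.

18.535 oz N per hundred sq m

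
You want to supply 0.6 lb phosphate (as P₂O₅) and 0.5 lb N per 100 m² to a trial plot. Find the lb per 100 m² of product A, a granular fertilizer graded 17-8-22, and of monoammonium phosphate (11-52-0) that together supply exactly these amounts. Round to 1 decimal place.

2.4 lb product A, 0.8 lb monoammonium phosphate

With a, b = lb per 100 m² of product A and monoammonium phosphate:
P₂O₅: 0.08·a + 0.52·b = 0.6
N: 0.17·a + 0.11·b = 0.5
Solving simultaneously: a = 2.43719, b = 0.778894.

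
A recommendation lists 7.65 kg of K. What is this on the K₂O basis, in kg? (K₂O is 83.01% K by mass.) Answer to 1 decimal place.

K₂O = 7.65 / 0.8301 = 9.21576 kg.

9.2 kg K₂O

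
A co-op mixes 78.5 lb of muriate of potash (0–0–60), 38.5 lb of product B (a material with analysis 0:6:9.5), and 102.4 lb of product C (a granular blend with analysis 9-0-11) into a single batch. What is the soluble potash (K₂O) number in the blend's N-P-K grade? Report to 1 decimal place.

28.3% K₂O

Total mass = 78.5 + 38.5 + 102.4 = 219.4 lb.
K₂O mass = 60%×78.5 + 9.5%×38.5 + 11%×102.4 = 62.0215 lb.
% K₂O = 62.0215 / 219.4 = 28.2687%.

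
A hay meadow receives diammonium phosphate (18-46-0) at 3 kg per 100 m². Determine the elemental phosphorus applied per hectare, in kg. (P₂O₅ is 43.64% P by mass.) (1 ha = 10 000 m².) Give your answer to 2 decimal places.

60.22 kg P per hectare

P₂O₅ per 100 m² = 3 × 46% = 1.38 kg.
Elemental P = 1.38 × 0.4364 = 0.602232 kg per 100 m².
Convert to per hectare: 0.602232 × 100 = 60.2232 kg.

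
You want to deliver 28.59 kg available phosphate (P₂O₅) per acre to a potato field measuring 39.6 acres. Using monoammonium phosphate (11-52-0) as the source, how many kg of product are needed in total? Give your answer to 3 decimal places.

2177.238 kg

Product per acre = 28.59 / 52% = 54.9808 kg.
Total product = 54.9808 × 39.6 = 2177.23846 kg.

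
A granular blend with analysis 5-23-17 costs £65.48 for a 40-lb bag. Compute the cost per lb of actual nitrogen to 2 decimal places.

N in bag = 40 × 5% = 2 lb.
Cost per lb N = £65.48 / 2 = £32.7400.

£32.74 per lb N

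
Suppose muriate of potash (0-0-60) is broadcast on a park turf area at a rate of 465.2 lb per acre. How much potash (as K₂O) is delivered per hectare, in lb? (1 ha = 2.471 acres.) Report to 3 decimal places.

689.706 lb K₂O per hectare

K₂O per acre = 465.2 × 60% = 279.12 lb.
Convert to per hectare: 279.12 × 2.471 = 689.7055 lb.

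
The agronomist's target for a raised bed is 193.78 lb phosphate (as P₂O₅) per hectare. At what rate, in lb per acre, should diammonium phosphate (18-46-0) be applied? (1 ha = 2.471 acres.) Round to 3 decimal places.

Product per hectare = 193.78 / 46% = 421.261 lb.
Convert to per acre: 421.261 × 0.404694 = 170.4819 lb.

170.482 lb of product per acre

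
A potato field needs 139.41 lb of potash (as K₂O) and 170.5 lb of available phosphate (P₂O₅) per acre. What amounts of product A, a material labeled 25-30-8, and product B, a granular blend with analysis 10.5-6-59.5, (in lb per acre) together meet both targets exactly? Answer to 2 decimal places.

535.88 lb product A, 162.25 lb product B

Per-acre balance (a = product A, b = product B):
K₂O: 0.08·a + 0.595·b = 139.41
P₂O₅: 0.3·a + 0.06·b = 170.5
From row1: a = (139.41 − 0.595·b) / 0.08.
Into row2: 0.3·(139.41 − 0.595·b)/0.08 + 0.06·b = 170.5 → b = 162.251, a = 535.883.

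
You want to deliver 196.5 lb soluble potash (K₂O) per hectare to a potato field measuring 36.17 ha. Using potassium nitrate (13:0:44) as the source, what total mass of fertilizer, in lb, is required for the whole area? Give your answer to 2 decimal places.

Product per hectare = 196.5 / 44% = 446.591 lb.
Total product = 446.591 × 36.17 = 16153.193 lb.

16153.19 lb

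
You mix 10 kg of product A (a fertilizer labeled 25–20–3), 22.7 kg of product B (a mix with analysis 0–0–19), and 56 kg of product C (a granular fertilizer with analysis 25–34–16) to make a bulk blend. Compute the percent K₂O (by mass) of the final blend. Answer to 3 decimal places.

Total mass = 10 + 22.7 + 56 = 88.7 kg.
K₂O mass = 3%×10 + 19%×22.7 + 16%×56 = 13.573 kg.
% K₂O = 13.573 / 88.7 = 15.3021%.

15.302% K₂O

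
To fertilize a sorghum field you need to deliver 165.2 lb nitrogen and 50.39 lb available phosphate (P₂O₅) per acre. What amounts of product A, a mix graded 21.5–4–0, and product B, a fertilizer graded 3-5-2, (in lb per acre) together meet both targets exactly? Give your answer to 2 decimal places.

Let a = lb of product A, b = lb of product B (per acre).
N: 0.215·a + 0.03·b = 165.2
P₂O₅: 0.04·a + 0.05·b = 50.39
Eliminate a: (row1) − 0.215/0.04·(row2) → -0.23875·b = -105.646, so b = 442.497.
Back-substitute: a = (165.2 − 0.03·442.497) / 0.215 = 706.628.

706.63 lb product A, 442.50 lb product B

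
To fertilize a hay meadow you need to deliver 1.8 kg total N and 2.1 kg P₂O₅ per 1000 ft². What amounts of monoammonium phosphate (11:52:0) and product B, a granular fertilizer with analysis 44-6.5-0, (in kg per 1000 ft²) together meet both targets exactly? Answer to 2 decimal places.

Let a = kg of monoammonium phosphate, b = kg of product B (per 1000 ft²).
N: 0.11·a + 0.44·b = 1.8
P₂O₅: 0.52·a + 0.065·b = 2.1
From row1: a = (1.8 − 0.44·b) / 0.11.
Into row2: 0.52·(1.8 − 0.44·b)/0.11 + 0.065·b = 2.1 → b = 3.18069, a = 3.64088.

3.64 kg monoammonium phosphate, 3.18 kg product B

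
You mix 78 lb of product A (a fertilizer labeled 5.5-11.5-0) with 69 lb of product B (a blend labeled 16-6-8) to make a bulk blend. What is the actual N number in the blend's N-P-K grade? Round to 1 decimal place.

10.4% N

Total mass = 78 + 69 = 147 lb.
N mass = 5.5%×78 + 16%×69 = 15.33 lb.
% N = 15.33 / 147 = 10.4286%.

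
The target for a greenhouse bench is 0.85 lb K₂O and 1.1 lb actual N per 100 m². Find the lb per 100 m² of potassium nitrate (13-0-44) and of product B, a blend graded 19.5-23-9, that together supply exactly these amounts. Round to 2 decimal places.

Let a = lb of potassium nitrate, b = lb of product B (per 100 m²).
K₂O: 0.44·a + 0.09·b = 0.85
N: 0.13·a + 0.195·b = 1.1
Eliminate a: (row1) − 0.44/0.13·(row2) → -0.57·b = -2.87308, so b = 5.04049.
Back-substitute: a = (0.85 − 0.09·5.04049) / 0.44 = 0.90081.

0.90 lb potassium nitrate, 5.04 lb product B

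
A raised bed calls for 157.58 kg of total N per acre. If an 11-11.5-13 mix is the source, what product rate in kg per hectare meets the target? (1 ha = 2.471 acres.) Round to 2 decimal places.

3539.82 kg of product per hectare

Product per acre = 157.58 / 11% = 1432.55 kg.
Convert to per hectare: 1432.55 × 2.471 = 3539.8198 kg.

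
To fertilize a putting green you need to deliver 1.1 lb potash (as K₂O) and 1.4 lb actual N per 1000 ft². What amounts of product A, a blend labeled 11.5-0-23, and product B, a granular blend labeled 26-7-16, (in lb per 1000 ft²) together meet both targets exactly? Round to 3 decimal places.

1.498 lb product A, 4.722 lb product B

Per-1000 ft² balance (a = product A, b = product B):
K₂O: 0.23·a + 0.16·b = 1.1
N: 0.115·a + 0.26·b = 1.4
Solving simultaneously: a = 1.49758, b = 4.72222.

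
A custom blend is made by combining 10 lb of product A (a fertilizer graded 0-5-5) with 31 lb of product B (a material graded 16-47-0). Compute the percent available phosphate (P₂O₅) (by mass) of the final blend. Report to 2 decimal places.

Total mass = 10 + 31 = 41 lb.
P₂O₅ mass = 5%×10 + 47%×31 = 15.07 lb.
% P₂O₅ = 15.07 / 41 = 36.7561%.

36.76% P₂O₅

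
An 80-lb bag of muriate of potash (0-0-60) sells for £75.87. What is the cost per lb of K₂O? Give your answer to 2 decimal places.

K₂O in bag = 80 × 60% = 48 lb.
Cost per lb K₂O = £75.87 / 48 = £1.5806.

£1.58 per lb K₂O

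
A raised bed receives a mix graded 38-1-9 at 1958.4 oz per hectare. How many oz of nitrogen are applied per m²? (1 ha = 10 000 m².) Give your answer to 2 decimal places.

0.07 oz N per sq m

nitrogen per hectare = 1958.4 × 38% = 744.192 oz.
Convert to per m²: 744.192 × 0.0001 = 0.0744192 oz.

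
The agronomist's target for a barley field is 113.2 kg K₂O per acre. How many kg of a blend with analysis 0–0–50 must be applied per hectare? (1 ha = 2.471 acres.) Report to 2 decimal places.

Product per acre = 113.2 / 50% = 226.4 kg.
Convert to per hectare: 226.4 × 2.471 = 559.434 kg.

559.43 kg of product per hectare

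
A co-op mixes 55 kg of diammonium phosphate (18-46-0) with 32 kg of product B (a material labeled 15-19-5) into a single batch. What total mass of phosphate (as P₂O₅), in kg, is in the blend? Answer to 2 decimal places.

P₂O₅ mass = 46%×55 + 19%×32 = 31.38 kg.

31.38 kg P₂O₅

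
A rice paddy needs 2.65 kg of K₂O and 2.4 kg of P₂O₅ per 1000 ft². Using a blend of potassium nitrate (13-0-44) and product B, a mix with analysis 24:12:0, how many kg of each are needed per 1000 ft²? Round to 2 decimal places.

With a, b = kg per 1000 ft² of potassium nitrate and product B:
K₂O: 0.44·a + 0·b = 2.65
P₂O₅: 0·a + 0.12·b = 2.4
Solving simultaneously: a = 6.02273, b = 20.

6.02 kg potassium nitrate, 20.00 kg product B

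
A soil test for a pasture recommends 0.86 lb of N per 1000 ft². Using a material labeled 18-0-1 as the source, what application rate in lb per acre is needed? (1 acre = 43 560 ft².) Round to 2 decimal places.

208.12 lb of product per acre

Product per 1000 ft² = 0.86 / 18% = 4.77778 lb.
Convert to per acre: 4.77778 × 43.56 = 208.12 lb.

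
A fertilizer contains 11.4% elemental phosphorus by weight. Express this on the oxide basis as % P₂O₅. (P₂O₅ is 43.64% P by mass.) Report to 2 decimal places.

26.12% P₂O₅

%P₂O₅ = 11.4 / 0.4364 = 26.1228%.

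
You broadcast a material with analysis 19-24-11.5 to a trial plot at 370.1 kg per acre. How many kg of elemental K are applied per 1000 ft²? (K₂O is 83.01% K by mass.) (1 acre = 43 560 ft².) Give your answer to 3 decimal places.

0.811 kg K per thousand sq ft

K₂O per acre = 370.1 × 11.5% = 42.5615 kg.
Elemental K = 42.5615 × 0.8301 = 35.3303 kg per acre.
Convert to per 1000 ft²: 35.3303 × 0.0229568 = 0.811072 kg.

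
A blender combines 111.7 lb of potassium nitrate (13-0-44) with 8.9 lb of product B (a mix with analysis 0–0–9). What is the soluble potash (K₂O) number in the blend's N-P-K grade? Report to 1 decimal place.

41.4% K₂O

Total mass = 111.7 + 8.9 = 120.6 lb.
K₂O mass = 44%×111.7 + 9%×8.9 = 49.949 lb.
% K₂O = 49.949 / 120.6 = 41.4171%.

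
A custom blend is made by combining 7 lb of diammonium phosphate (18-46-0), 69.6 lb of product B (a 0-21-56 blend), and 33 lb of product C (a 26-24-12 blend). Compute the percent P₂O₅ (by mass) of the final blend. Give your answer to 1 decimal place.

Total mass = 7 + 69.6 + 33 = 109.6 lb.
P₂O₅ mass = 46%×7 + 21%×69.6 + 24%×33 = 25.756 lb.
% P₂O₅ = 25.756 / 109.6 = 23.5%.

23.5% P₂O₅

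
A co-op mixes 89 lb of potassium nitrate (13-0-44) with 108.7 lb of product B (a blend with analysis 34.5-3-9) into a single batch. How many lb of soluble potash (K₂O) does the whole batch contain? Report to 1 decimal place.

48.9 lb K₂O

K₂O mass = 44%×89 + 9%×108.7 = 48.943 lb.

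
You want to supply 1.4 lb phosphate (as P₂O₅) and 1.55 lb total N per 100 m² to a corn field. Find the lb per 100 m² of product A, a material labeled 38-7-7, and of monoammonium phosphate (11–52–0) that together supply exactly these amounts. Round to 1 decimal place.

3.4 lb product A, 2.2 lb monoammonium phosphate

Let a = lb of product A, b = lb of monoammonium phosphate (per 100 m²).
P₂O₅: 0.07·a + 0.52·b = 1.4
N: 0.38·a + 0.11·b = 1.55
Eliminate b: (row1) − 0.52/0.11·(row2) → -1.72636·a = -5.92727, so a = 3.43339.
Then b = (1.55 − 0.38·3.43339) / 0.11 = 2.23012.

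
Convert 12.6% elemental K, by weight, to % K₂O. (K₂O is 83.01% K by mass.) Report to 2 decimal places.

15.18% K₂O

%K₂O = 12.6 / 0.8301 = 15.1789%.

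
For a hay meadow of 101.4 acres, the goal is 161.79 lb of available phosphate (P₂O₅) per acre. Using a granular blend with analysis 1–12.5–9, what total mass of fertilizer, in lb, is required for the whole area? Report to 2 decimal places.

Product per acre = 161.79 / 12.5% = 1294.32 lb.
Total product = 1294.32 × 101.4 = 131244.048 lb.

131244.05 lb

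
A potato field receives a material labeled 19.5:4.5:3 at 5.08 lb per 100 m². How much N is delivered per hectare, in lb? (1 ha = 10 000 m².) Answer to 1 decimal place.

nitrogen per 100 m² = 5.08 × 19.5% = 0.9906 lb.
Convert to per hectare: 0.9906 × 100 = 99.06 lb.

99.1 lb N per hectare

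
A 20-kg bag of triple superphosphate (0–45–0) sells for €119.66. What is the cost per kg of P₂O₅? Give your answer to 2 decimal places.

P₂O₅ in bag = 20 × 45% = 9 kg.
Cost per kg P₂O₅ = €119.66 / 9 = €13.2956.

€13.30 per kg P₂O₅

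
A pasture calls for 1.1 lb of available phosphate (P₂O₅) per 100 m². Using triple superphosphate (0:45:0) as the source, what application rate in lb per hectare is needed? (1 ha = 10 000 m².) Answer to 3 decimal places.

Product per 100 m² = 1.1 / 45% = 2.44444 lb.
Convert to per hectare: 2.44444 × 100 = 244.4444 lb.

244.444 lb of product per hectare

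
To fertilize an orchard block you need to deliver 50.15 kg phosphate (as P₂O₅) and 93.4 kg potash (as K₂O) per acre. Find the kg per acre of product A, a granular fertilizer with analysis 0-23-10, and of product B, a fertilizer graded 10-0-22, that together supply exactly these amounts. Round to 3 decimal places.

218.043 kg product A, 325.435 kg product B

Let a = kg of product A, b = kg of product B (per acre).
P₂O₅: 0.23·a + 0·b = 50.15
K₂O: 0.1·a + 0.22·b = 93.4
Eliminate b: (row1) − 0/0.22·(row2) → 0.23·a = 50.15, so a = 218.04348.
Then b = (93.4 − 0.1·218.04348) / 0.22 = 325.4348.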